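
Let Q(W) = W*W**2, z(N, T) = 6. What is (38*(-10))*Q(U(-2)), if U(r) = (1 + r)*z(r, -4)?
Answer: 82080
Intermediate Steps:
U(r) = 6 + 6*r (U(r) = (1 + r)*6 = 6 + 6*r)
Q(W) = W**3
(38*(-10))*Q(U(-2)) = (38*(-10))*(6 + 6*(-2))**3 = -380*(6 - 12)**3 = -380*(-6)**3 = -380*(-216) = 82080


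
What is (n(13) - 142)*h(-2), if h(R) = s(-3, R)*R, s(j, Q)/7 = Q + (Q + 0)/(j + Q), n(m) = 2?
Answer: -3136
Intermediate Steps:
s(j, Q) = 7*Q + 7*Q/(Q + j) (s(j, Q) = 7*(Q + (Q + 0)/(j + Q)) = 7*(Q + Q/(Q + j)) = 7*Q + 7*Q/(Q + j))
h(R) = 7*R²*(-2 + R)/(-3 + R) (h(R) = (7*R*(1 + R - 3)/(R - 3))*R = (7*R*(-2 + R)/(-3 + R))*R = 7*R²*(-2 + R)/(-3 + R))
(n(13) - 142)*h(-2) = (2 - 142)*(7*(-2)²*(-2 - 2)/(-3 - 2)) = -980*4*(-4)/(-5) = -980*4*(-1)*(-4)/5 = -140*112/5 = -3136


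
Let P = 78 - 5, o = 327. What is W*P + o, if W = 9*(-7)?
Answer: -4272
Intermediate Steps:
W = -63
P = 73
W*P + o = -63*73 + 327 = -4599 + 327 = -4272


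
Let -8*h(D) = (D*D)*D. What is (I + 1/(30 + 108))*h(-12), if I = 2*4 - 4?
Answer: 19908/23 ≈ 865.57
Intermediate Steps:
I = 4 (I = 8 - 4 = 4)
h(D) = -D³/8 (h(D) = -D*D*D/8 = -D²*D/8 = -D³/8)
(I + 1/(30 + 108))*h(-12) = (4 + 1/(30 + 108))*(-⅛*(-12)³) = (4 + 1/138)*(-⅛*(-1728)) = (4 + 1/138)*216 = (553/138)*216 = 19908/23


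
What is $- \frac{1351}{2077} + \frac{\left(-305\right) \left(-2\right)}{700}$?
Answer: $\frac{32127}{145390} \approx 0.22097$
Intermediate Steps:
$- \frac{1351}{2077} + \frac{\left(-305\right) \left(-2\right)}{700} = \left(-1351\right) \frac{1}{2077} + 610 \cdot \frac{1}{700} = - \frac{1351}{2077} + \frac{61}{70} = \frac{32127}{145390}$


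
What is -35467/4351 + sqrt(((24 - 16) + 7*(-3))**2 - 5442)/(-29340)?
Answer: -35467/4351 - I*sqrt(5273)/29340 ≈ -8.1515 - 0.002475*I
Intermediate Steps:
-35467/4351 + sqrt(((24 - 16) + 7*(-3))**2 - 5442)/(-29340) = -35467*1/4351 + sqrt((8 - 21)**2 - 5442)*(-1/29340) = -35467/4351 + sqrt((-13)**2 - 5442)*(-1/29340) = -35467/4351 + sqrt(169 - 5442)*(-1/29340) = -35467/4351 + sqrt(-5273)*(-1/29340) = -35467/4351 + (I*sqrt(5273))*(-1/29340) = -35467/4351 - I*sqrt(5273)/29340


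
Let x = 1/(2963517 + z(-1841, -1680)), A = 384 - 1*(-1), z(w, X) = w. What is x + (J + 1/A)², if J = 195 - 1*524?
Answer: 47516445288977921/438994425100 ≈ 1.0824e+5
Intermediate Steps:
A = 385 (A = 384 + 1 = 385)
J = -329 (J = 195 - 524 = -329)
x = 1/2961676 (x = 1/(2963517 - 1841) = 1/2961676 ≈ 3.3765e-7)
x + (J + 1/A)² = 1/2961676 + (-329 + 1/385)² = 1/2961676 + (-126664/385)² = 1/2961676 + 16043768896/148225 = 47516445288977921/438994425100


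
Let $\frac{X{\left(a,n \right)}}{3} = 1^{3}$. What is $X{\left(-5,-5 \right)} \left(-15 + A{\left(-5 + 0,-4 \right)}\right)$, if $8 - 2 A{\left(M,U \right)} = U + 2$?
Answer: $-30$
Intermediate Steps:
$X{\left(a,n \right)} = 3$ ($X{\left(a,n \right)} = 3 \cdot 1^{3} = 3 \cdot 1 = 3$)
$A{\left(M,U \right)} = 3 - \frac{U}{2}$ ($A{\left(M,U \right)} = 4 - \frac{U + 2}{2} = 4 - \frac{2 + U}{2} = 4 - \left(1 + \frac{U}{2}\right) = 3 - \frac{U}{2}$)
$X{\left(-5,-5 \right)} \left(-15 + A{\left(-5 + 0,-4 \right)}\right) = 3 \left(-15 + \left(3 - -2\right)\right) = 3 \left(-15 + \left(3 + 2\right)\right) = 3 \left(-15 + 5\right) = 3 \left(-10\right) = -30$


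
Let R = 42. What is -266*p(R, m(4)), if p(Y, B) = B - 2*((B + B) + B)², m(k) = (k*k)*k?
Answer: 19594624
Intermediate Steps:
m(k) = k³ (m(k) = k²*k = k³)
p(Y, B) = B - 18*B² (p(Y, B) = B - 2*(2*B + B)² = B - 2*9*B² = B - 18*B²)
-266*p(R, m(4)) = -266*4³*(1 - 18*4³) = -17024*(1 - 18*64) = -17024*(1 - 1152) = -17024*(-1151) = -266*(-73664) = 19594624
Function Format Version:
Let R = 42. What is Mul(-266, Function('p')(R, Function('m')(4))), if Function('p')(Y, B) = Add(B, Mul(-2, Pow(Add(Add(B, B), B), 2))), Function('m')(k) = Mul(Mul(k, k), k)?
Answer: 19594624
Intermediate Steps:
Function('m')(k) = Pow(k, 3) (Function('m')(k) = Mul(Pow(k, 2), k) = Pow(k, 3))
Function('p')(Y, B) = Add(B, Mul(-18, Pow(B, 2))) (Function('p')(Y, B) = Add(B, Mul(-2, Pow(Add(Mul(2, B), B), 2))) = Add(B, Mul(-2, Pow(Mul(3, B), 2))) = Add(B, Mul(-2, Mul(9, Pow(B, 2)))) = Add(B, Mul(-18, Pow(B, 2))))
Mul(-266, Function('p')(R, Function('m')(4))) = Mul(-266, Mul(Pow(4, 3), Add(1, Mul(-18, Pow(4, 3))))) = Mul(-266, Mul(64, Add(1, Mul(-18, 64)))) = Mul(-266, Mul(64, Add(1, -1152))) = Mul(-266, Mul(64, -1151)) = Mul(-266, -73664) = 19594624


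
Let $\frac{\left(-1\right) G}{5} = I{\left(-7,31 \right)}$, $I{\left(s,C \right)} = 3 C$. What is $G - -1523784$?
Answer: $1523319$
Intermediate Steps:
$G = -465$ ($G = - 5 \cdot 3 \cdot 31 = \left(-5\right) 93 = -465$)
$G - -1523784 = -465 - -1523784 = -465 + 1523784 = 1523319$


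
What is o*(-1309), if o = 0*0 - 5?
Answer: 6545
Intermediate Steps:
o = -5 (o = 0 - 5 = -5)
o*(-1309) = -5*(-1309) = 6545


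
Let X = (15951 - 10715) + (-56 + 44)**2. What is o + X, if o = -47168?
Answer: -41788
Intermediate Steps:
X = 5380 (X = 5236 + (-12)**2 = 5236 + 144 = 5380)
o + X = -47168 + 5380 = -41788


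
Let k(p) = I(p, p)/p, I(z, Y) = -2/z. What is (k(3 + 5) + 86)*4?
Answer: 2751/8 ≈ 343.88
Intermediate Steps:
k(p) = -2/p² (k(p) = (-2/p)/p = -2/p²)
(k(3 + 5) + 86)*4 = (-2/(3 + 5)² + 86)*4 = (-2/8² + 86)*4 = (-2*1/64 + 86)*4 = (-1/32 + 86)*4 = (2751/32)*4 = 2751/8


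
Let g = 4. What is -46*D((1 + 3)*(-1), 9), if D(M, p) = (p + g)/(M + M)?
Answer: 299/4 ≈ 74.750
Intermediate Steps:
D(M, p) = (4 + p)/(2*M) (D(M, p) = (p + 4)/(M + M) = (4 + p)/((2*M)) = (4 + p)*(1/(2*M)) = (4 + p)/(2*M))
-46*D((1 + 3)*(-1), 9) = -23*(4 + 9)/((1 + 3)*(-1)) = -23*13/(4*(-1)) = -23*13/(-4) = -23*(-1)*13/4 = -46*(-13/8) = 299/4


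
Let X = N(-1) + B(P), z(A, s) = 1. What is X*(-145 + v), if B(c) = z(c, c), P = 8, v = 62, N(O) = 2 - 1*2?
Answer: -83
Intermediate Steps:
N(O) = 0 (N(O) = 2 - 2 = 0)
B(c) = 1
X = 1 (X = 0 + 1 = 1)
X*(-145 + v) = 1*(-145 + 62) = 1*(-83) = -83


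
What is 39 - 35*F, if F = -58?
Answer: 2069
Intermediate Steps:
39 - 35*F = 39 - 35*(-58) = 39 + 2030 = 2069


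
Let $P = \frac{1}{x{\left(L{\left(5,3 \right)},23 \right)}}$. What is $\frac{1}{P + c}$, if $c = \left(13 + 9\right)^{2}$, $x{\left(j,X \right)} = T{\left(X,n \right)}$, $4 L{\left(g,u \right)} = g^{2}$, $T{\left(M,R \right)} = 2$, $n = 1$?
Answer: $\frac{2}{969} \approx 0.002064$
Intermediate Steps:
$L{\left(g,u \right)} = \frac{g^{2}}{4}$
$x{\left(j,X \right)} = 2$
$P = \frac{1}{2} \approx 0.5$
$c = 484$ ($c = 22^{2} = 484$)
$\frac{1}{P + c} = \frac{1}{\frac{1}{2} + 484} = \frac{1}{\frac{969}{2}} = \frac{2}{969}$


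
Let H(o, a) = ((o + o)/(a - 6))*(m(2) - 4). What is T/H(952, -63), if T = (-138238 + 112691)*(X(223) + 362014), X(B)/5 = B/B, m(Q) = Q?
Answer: -91163779731/544 ≈ -1.6758e+8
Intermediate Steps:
X(B) = 5 (X(B) = 5*(B/B) = 5*1 = 5)
T = -9248499393 (T = (-138238 + 112691)*(5 + 362014) = -25547*362019 = -9248499393)
H(o, a) = -4*o/(-6 + a) (H(o, a) = ((o + o)/(a - 6))*(2 - 4) = ((2*o)/(-6 + a))*(-2) = (2*o/(-6 + a))*(-2) = -4*o/(-6 + a))
T/H(952, -63) = -9248499393/((-4*952/(-6 - 63))) = -9248499393/((-4*952/(-69))) = -9248499393/((-4*952*(-1/69))) = -9248499393/3808/69 = -9248499393*69/3808 = -91163779731/544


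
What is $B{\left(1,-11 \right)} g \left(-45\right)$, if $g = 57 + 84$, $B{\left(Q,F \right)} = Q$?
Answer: $-6345$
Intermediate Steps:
$g = 141$
$B{\left(1,-11 \right)} g \left(-45\right) = 1 \cdot 141 \left(-45\right) = 141 \left(-45\right) = -6345$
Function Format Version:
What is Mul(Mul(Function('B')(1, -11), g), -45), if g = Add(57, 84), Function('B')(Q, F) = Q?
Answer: -6345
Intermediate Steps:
g = 141
Mul(Mul(Function('B')(1, -11), g), -45) = Mul(Mul(1, 141), -45) = Mul(141, -45) = -6345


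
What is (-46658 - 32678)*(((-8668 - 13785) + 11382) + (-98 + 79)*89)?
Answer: 1012486032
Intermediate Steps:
(-46658 - 32678)*(((-8668 - 13785) + 11382) + (-98 + 79)*89) = -79336*((-22453 + 11382) - 19*89) = -79336*(-11071 - 1691) = -79336*(-12762) = 1012486032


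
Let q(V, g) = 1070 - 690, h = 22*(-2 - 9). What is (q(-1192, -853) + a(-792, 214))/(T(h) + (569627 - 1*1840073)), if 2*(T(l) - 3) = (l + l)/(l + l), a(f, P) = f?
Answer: 824/2540885 ≈ 0.00032430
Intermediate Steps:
h = -242 (h = 22*(-11) = -242)
q(V, g) = 380
T(l) = 7/2 (T(l) = 3 + ((l + l)/(l + l))/2 = 3 + ((2*l)/((2*l)))/2 = 3 + ((2*l)*(1/(2*l)))/2 = 3 + (½)*1 = 3 + ½ = 7/2)
(q(-1192, -853) + a(-792, 214))/(T(h) + (569627 - 1*1840073)) = (380 - 792)/(7/2 + (569627 - 1*1840073)) = -412/(7/2 + (569627 - 1840073)) = -412/(7/2 - 1270446) = -412/(-2540885/2) = -412*(-2/2540885) = 824/2540885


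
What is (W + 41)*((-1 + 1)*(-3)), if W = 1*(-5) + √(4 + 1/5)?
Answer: 0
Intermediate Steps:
W = -5 + √105/5 (W = -5 + √(4 + ⅕) = -5 + √(21/5) = -5 + √105/5 ≈ -2.9506)
(W + 41)*((-1 + 1)*(-3)) = ((-5 + √105/5) + 41)*((-1 + 1)*(-3)) = (36 + √105/5)*(0*(-3)) = (36 + √105/5)*0 = 0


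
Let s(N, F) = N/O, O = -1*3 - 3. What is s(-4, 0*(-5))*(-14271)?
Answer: -9514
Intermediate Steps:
O = -6 (O = -3 - 3 = -6)
s(N, F) = -N/6 (s(N, F) = N/(-6) = N*(-⅙) = -N/6)
s(-4, 0*(-5))*(-14271) = -⅙*(-4)*(-14271) = (⅔)*(-14271) = -9514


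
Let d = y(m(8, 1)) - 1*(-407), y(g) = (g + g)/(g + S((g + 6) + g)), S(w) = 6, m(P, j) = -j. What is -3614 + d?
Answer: -16037/5 ≈ -3207.4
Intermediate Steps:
y(g) = 2*g/(6 + g) (y(g) = (g + g)/(g + 6) = (2*g)/(6 + g) = 2*g/(6 + g))
d = 2033/5 (d = 2*(-1*1)/(6 - 1*1) - 1*(-407) = 2*(-1)/(6 - 1) + 407 = 2*(-1)/5 + 407 = 2*(-1)*(⅕) + 407 = -⅖ + 407 = 2033/5 ≈ 406.60)
-3614 + d = -3614 + 2033/5 = -16037/5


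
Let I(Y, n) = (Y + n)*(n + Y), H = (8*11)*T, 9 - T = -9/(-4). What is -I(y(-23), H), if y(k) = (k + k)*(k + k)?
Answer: -7344100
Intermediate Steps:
T = 27/4 (T = 9 - (-9)/(-4) = 9 - (-9)*(-1)/4 = 9 - 1*9/4 = 9 - 9/4 = 27/4 ≈ 6.7500)
H = 594 (H = (8*11)*(27/4) = 88*(27/4) = 594)
y(k) = 4*k² (y(k) = (2*k)*(2*k) = 4*k²)
I(Y, n) = (Y + n)² (I(Y, n) = (Y + n)*(Y + n) = (Y + n)²)
-I(y(-23), H) = -(4*(-23)² + 594)² = -(4*529 + 594)² = -(2116 + 594)² = -1*2710² = -1*7344100 = -7344100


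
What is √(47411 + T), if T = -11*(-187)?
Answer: 2*√12367 ≈ 222.41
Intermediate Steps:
T = 2057
√(47411 + T) = √(47411 + 2057) = √49468 = 2*√12367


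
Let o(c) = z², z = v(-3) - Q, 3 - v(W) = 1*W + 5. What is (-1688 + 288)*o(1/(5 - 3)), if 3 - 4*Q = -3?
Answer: -350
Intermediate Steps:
Q = 3/2 (Q = ¾ - ¼*(-3) = ¾ + ¾ = 3/2 ≈ 1.5000)
v(W) = -2 - W (v(W) = 3 - (1*W + 5) = 3 - (W + 5) = 3 - (5 + W) = 3 + (-5 - W) = -2 - W)
z = -½ (z = (-2 - 1*(-3)) - 1*3/2 = (-2 + 3) - 3/2 = 1 - 3/2 = -½ ≈ -0.50000)
o(c) = ¼ (o(c) = (-½)² = ¼)
(-1688 + 288)*o(1/(5 - 3)) = (-1688 + 288)*(¼) = -1400*¼ = -350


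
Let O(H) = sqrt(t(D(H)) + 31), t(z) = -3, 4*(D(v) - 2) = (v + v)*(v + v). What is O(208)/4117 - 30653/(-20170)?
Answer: 30653/20170 + 2*sqrt(7)/4117 ≈ 1.5210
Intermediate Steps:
D(v) = 2 + v**2 (D(v) = 2 + ((v + v)*(v + v))/4 = 2 + ((2*v)*(2*v))/4 = 2 + (4*v**2)/4 = 2 + v**2)
O(H) = 2*sqrt(7) (O(H) = sqrt(-3 + 31) = sqrt(28) = 2*sqrt(7))
O(208)/4117 - 30653/(-20170) = (2*sqrt(7))/4117 - 30653/(-20170) = (2*sqrt(7))*(1/4117) - 30653*(-1/20170) = 2*sqrt(7)/4117 + 30653/20170 = 30653/20170 + 2*sqrt(7)/4117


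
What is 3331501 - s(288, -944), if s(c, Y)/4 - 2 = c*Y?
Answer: 4418981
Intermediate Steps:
s(c, Y) = 8 + 4*Y*c (s(c, Y) = 8 + 4*(c*Y) = 8 + 4*(Y*c) = 8 + 4*Y*c)
3331501 - s(288, -944) = 3331501 - (8 + 4*(-944)*288) = 3331501 - (8 - 1087488) = 3331501 - 1*(-1087480) = 3331501 + 1087480 = 4418981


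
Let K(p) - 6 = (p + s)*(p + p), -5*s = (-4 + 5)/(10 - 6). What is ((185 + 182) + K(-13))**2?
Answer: 50737129/100 ≈ 5.0737e+5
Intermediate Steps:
s = -1/20 (s = -(-4 + 5)/(5*(10 - 6)) = -1/(5*4) = -1/5*1/4 = -1/20 ≈ -0.050000)
K(p) = 6 + 2*p*(-1/20 + p) (K(p) = 6 + (p - 1/20)*(p + p) = 6 + (-1/20 + p)*(2*p) = 6 + 2*p*(-1/20 + p))
((185 + 182) + K(-13))**2 = ((185 + 182) + (6 + 2*(-13)**2 - 1/10*(-13)))**2 = (367 + (6 + 2*169 + 13/10))**2 = (367 + (6 + 338 + 13/10))**2 = (367 + 3453/10)**2 = (7123/10)**2 = 50737129/100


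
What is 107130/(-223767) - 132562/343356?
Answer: -3691484963/4268430114 ≈ -0.86483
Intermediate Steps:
107130/(-223767) - 132562/343356 = 107130*(-1/223767) - 132562*1/343356 = -35710/74589 - 66281/171678 = -3691484963/4268430114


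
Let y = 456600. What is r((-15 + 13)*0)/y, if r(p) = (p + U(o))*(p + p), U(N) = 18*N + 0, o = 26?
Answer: 0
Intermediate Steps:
U(N) = 18*N
r(p) = 2*p*(468 + p) (r(p) = (p + 18*26)*(p + p) = (p + 468)*(2*p) = (468 + p)*(2*p) = 2*p*(468 + p))
r((-15 + 13)*0)/y = (2*((-15 + 13)*0)*(468 + (-15 + 13)*0))/456600 = (2*(-2*0)*(468 - 2*0))*(1/456600) = (2*0*(468 + 0))*(1/456600) = (2*0*468)*(1/456600) = 0*(1/456600) = 0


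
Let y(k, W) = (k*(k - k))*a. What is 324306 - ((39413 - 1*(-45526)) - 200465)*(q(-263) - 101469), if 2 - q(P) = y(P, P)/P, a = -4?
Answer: -11721752336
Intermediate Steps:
y(k, W) = 0 (y(k, W) = (k*(k - k))*(-4) = (k*0)*(-4) = 0*(-4) = 0)
q(P) = 2 (q(P) = 2 - 0/P = 2 - 1*0 = 2 + 0 = 2)
324306 - ((39413 - 1*(-45526)) - 200465)*(q(-263) - 101469) = 324306 - ((39413 - 1*(-45526)) - 200465)*(2 - 101469) = 324306 - ((39413 + 45526) - 200465)*(-101467) = 324306 - (84939 - 200465)*(-101467) = 324306 - (-115526)*(-101467) = 324306 - 1*11722076642 = 324306 - 11722076642 = -11721752336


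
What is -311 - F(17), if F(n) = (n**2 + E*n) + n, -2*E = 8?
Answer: -549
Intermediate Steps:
E = -4 (E = -1/2*8 = -4)
F(n) = n**2 - 3*n (F(n) = (n**2 - 4*n) + n = n**2 - 3*n)
-311 - F(17) = -311 - 17*(-3 + 17) = -311 - 17*14 = -311 - 1*238 = -311 - 238 = -549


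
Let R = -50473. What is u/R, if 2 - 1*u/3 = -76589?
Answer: -229773/50473 ≈ -4.5524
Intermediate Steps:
u = 229773 (u = 6 - 3*(-76589) = 6 + 229767 = 229773)
u/R = 229773/(-50473) = 229773*(-1/50473) = -229773/50473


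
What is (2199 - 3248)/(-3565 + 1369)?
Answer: 1049/2196 ≈ 0.47769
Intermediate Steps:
(2199 - 3248)/(-3565 + 1369) = -1049/(-2196) = -1049*(-1/2196) = 1049/2196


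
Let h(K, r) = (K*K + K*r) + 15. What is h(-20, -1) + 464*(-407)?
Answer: -188413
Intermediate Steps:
h(K, r) = 15 + K² + K*r (h(K, r) = (K² + K*r) + 15 = 15 + K² + K*r)
h(-20, -1) + 464*(-407) = (15 + (-20)² - 20*(-1)) + 464*(-407) = (15 + 400 + 20) - 188848 = 435 - 188848 = -188413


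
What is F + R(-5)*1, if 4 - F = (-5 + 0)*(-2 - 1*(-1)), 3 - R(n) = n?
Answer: 7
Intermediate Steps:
R(n) = 3 - n
F = -1 (F = 4 - (-5 + 0)*(-2 - 1*(-1)) = 4 - (-5)*(-2 + 1) = 4 - (-5)*(-1) = 4 - 1*5 = 4 - 5 = -1)
F + R(-5)*1 = -1 + (3 - 1*(-5))*1 = -1 + (3 + 5)*1 = -1 + 8*1 = -1 + 8 = 7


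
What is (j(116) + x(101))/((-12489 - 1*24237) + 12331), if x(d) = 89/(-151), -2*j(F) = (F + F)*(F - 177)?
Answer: -1068387/3683645 ≈ -0.29004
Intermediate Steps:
j(F) = -F*(-177 + F) (j(F) = -(F + F)*(F - 177)/2 = -2*F*(-177 + F)/2 = -F*(-177 + F))
x(d) = -89/151 (x(d) = 89*(-1/151) = -89/151)
(j(116) + x(101))/((-12489 - 1*24237) + 12331) = (116*(177 - 1*116) - 89/151)/((-12489 - 1*24237) + 12331) = (116*(177 - 116) - 89/151)/((-12489 - 24237) + 12331) = (116*61 - 89/151)/(-36726 + 12331) = (7076 - 89/151)/(-24395) = (1068387/151)*(-1/24395) = -1068387/3683645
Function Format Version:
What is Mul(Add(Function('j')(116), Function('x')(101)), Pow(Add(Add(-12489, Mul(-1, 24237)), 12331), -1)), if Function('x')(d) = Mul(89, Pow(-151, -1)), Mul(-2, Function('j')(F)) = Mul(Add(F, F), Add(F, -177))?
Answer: Rational(-1068387, 3683645) ≈ -0.29004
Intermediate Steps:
Function('j')(F) = Mul(-1, F, Add(-177, F)) (Function('j')(F) = Mul(Rational(-1, 2), Mul(Add(F, F), Add(F, -177))) = Mul(Rational(-1, 2), Mul(Mul(2, F), Add(-177, F))) = Mul(Rational(-1, 2), Mul(2, F, Add(-177, F))) = Mul(-1, F, Add(-177, F)))
Function('x')(d) = Rational(-89, 151) (Function('x')(d) = Mul(89, Rational(-1, 151)) = Rational(-89, 151))
Mul(Add(Function('j')(116), Function('x')(101)), Pow(Add(Add(-12489, Mul(-1, 24237)), 12331), -1)) = Mul(Add(Mul(116, Add(177, Mul(-1, 116))), Rational(-89, 151)), Pow(Add(Add(-12489, Mul(-1, 24237)), 12331), -1)) = Mul(Add(Mul(116, Add(177, -116)), Rational(-89, 151)), Pow(Add(Add(-12489, -24237), 12331), -1)) = Mul(Add(Mul(116, 61), Rational(-89, 151)), Pow(Add(-36726, 12331), -1)) = Mul(Add(7076, Rational(-89, 151)), Pow(-24395, -1)) = Mul(Rational(1068387, 151), Rational(-1, 24395)) = Rational(-1068387, 3683645)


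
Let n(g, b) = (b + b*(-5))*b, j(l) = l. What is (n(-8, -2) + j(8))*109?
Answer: -872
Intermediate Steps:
n(g, b) = -4*b² (n(g, b) = (b - 5*b)*b = (-4*b)*b = -4*b²)
(n(-8, -2) + j(8))*109 = (-4*(-2)² + 8)*109 = (-4*4 + 8)*109 = (-16 + 8)*109 = -8*109 = -872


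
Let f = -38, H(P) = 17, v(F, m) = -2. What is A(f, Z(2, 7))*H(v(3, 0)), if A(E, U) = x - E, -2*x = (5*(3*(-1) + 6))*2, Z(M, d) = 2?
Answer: 391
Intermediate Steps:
x = -15 (x = -5*(3*(-1) + 6)*2/2 = -5*(-3 + 6)*2/2 = -5*3*2/2 = -15*2/2 = -1/2*30 = -15)
A(E, U) = -15 - E
A(f, Z(2, 7))*H(v(3, 0)) = (-15 - 1*(-38))*17 = (-15 + 38)*17 = 23*17 = 391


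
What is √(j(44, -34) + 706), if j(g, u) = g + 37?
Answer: √787 ≈ 28.054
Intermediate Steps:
j(g, u) = 37 + g
√(j(44, -34) + 706) = √((37 + 44) + 706) = √(81 + 706) = √787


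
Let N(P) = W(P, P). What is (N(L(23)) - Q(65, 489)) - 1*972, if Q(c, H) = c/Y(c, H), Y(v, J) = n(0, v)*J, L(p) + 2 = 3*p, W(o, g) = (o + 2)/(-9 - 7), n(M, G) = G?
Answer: -7638685/7824 ≈ -976.31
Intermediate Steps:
W(o, g) = -⅛ - o/16 (W(o, g) = (2 + o)/(-16) = (2 + o)*(-1/16) = -⅛ - o/16)
L(p) = -2 + 3*p
Y(v, J) = J*v (Y(v, J) = v*J = J*v)
N(P) = -⅛ - P/16
Q(c, H) = 1/H (Q(c, H) = c/((H*c)) = c*(1/(H*c)) = 1/H)
(N(L(23)) - Q(65, 489)) - 1*972 = ((-⅛ - (-2 + 3*23)/16) - 1/489) - 1*972 = ((-⅛ - (-2 + 69)/16) - 1*1/489) - 972 = ((-⅛ - 1/16*67) - 1/489) - 972 = ((-⅛ - 67/16) - 1/489) - 972 = (-69/16 - 1/489) - 972 = -33757/7824 - 972 = -7638685/7824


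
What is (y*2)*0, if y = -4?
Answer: 0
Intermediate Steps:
(y*2)*0 = -4*2*0 = -8*0 = 0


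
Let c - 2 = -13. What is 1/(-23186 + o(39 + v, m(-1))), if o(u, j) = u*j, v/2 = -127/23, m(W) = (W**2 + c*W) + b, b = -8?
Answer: -23/530706 ≈ -4.3339e-5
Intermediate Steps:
c = -11 (c = 2 - 13 = -11)
m(W) = -8 + W**2 - 11*W (m(W) = (W**2 - 11*W) - 8 = -8 + W**2 - 11*W)
v = -254/23 (v = 2*(-127/23) = -254/23 ≈ -11.043)
o(u, j) = j*u
1/(-23186 + o(39 + v, m(-1))) = 1/(-23186 + (-8 + (-1)**2 - 11*(-1))*(39 - 254/23)) = 1/(-23186 + (-8 + 1 + 11)*(643/23)) = 1/(-23186 + 4*(643/23)) = 1/(-23186 + 2572/23) = 1/(-530706/23) = -23/530706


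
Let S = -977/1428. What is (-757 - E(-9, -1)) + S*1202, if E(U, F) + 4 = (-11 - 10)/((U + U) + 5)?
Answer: -14637641/9282 ≈ -1577.0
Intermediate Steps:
S = -977/1428 (S = -977*1/1428 = -977/1428 ≈ -0.68417)
E(U, F) = -4 - 21/(5 + 2*U) (E(U, F) = -4 + (-11 - 10)/((U + U) + 5) = -4 - 21/(2*U + 5) = -4 - 21/(5 + 2*U))
(-757 - E(-9, -1)) + S*1202 = (-757 - (-41 - 8*(-9))/(5 + 2*(-9))) - 977/1428*1202 = (-757 - (-41 + 72)/(5 - 18)) - 587177/714 = (-757 - 31/(-13)) - 587177/714 = (-757 - (-1)*31/13) - 587177/714 = (-757 - 1*(-31/13)) - 587177/714 = (-757 + 31/13) - 587177/714 = -9810/13 - 587177/714 = -14637641/9282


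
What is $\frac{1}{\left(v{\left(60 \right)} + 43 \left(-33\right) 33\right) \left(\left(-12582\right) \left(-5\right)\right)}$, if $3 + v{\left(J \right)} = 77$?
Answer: $- \frac{1}{2941231230} \approx -3.3999 \cdot 10^{-10}$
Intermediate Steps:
$v{\left(J \right)} = 74$ ($v{\left(J \right)} = -3 + 77 = 74$)
$\frac{1}{\left(v{\left(60 \right)} + 43 \left(-33\right) 33\right) \left(\left(-12582\right) \left(-5\right)\right)} = \frac{1}{\left(74 + 43 \left(-33\right) 33\right) \left(\left(-12582\right) \left(-5\right)\right)} = \frac{1}{\left(74 - 46827\right) 62910} = \frac{1}{74 - 46827} \cdot \frac{1}{62910} = \frac{1}{-46753} \cdot \frac{1}{62910} = \left(- \frac{1}{46753}\right) \frac{1}{62910} = - \frac{1}{2941231230}$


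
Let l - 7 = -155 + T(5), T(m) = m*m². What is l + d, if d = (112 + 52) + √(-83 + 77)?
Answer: 141 + I*√6 ≈ 141.0 + 2.4495*I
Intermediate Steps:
T(m) = m³
d = 164 + I*√6 (d = 164 + √(-6) = 164 + I*√6 ≈ 164.0 + 2.4495*I)
l = -23 (l = 7 + (-155 + 5³) = 7 + (-155 + 125) = 7 - 30 = -23)
l + d = -23 + (164 + I*√6) = 141 + I*√6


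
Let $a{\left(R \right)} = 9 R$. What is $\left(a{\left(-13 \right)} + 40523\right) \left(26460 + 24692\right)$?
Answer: $2066847712$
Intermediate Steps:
$\left(a{\left(-13 \right)} + 40523\right) \left(26460 + 24692\right) = \left(9 \left(-13\right) + 40523\right) \left(26460 + 24692\right) = \left(-117 + 40523\right) 51152 = 40406 \cdot 51152 = 2066847712$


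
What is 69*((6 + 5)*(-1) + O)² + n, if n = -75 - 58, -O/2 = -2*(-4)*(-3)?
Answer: 94328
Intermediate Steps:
O = 48 (O = -2*(-2*(-4))*(-3) = -16*(-3) = -2*(-24) = 48)
n = -133
69*((6 + 5)*(-1) + O)² + n = 69*((6 + 5)*(-1) + 48)² - 133 = 69*(11*(-1) + 48)² - 133 = 69*(-11 + 48)² - 133 = 69*37² - 133 = 69*1369 - 133 = 94461 - 133 = 94328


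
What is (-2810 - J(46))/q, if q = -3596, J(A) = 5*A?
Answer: 760/899 ≈ 0.84538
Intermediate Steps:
(-2810 - J(46))/q = (-2810 - 5*46)/(-3596) = (-2810 - 1*230)*(-1/3596) = (-2810 - 230)*(-1/3596) = -3040*(-1/3596) = 760/899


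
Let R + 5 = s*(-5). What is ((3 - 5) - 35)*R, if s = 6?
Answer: 1295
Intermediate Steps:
R = -35 (R = -5 + 6*(-5) = -5 - 30 = -35)
((3 - 5) - 35)*R = ((3 - 5) - 35)*(-35) = (-2 - 35)*(-35) = -37*(-35) = 1295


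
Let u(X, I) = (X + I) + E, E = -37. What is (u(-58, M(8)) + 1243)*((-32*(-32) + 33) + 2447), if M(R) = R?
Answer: 4050624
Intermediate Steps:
u(X, I) = -37 + I + X (u(X, I) = (X + I) - 37 = (I + X) - 37 = -37 + I + X)
(u(-58, M(8)) + 1243)*((-32*(-32) + 33) + 2447) = ((-37 + 8 - 58) + 1243)*((-32*(-32) + 33) + 2447) = (-87 + 1243)*((1024 + 33) + 2447) = 1156*(1057 + 2447) = 1156*3504 = 4050624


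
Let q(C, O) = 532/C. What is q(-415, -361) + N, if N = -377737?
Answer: -156761387/415 ≈ -3.7774e+5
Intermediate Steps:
q(-415, -361) + N = 532/(-415) - 377737 = 532*(-1/415) - 377737 = -532/415 - 377737 = -156761387/415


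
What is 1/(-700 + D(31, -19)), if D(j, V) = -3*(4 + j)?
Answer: -1/805 ≈ -0.0012422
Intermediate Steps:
D(j, V) = -12 - 3*j
1/(-700 + D(31, -19)) = 1/(-700 + (-12 - 3*31)) = 1/(-700 + (-12 - 93)) = 1/(-700 - 105) = 1/(-805) = -1/805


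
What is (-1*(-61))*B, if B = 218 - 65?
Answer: 9333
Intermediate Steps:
B = 153
(-1*(-61))*B = -1*(-61)*153 = 61*153 = 9333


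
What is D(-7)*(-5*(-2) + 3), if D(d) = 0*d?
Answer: 0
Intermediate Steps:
D(d) = 0
D(-7)*(-5*(-2) + 3) = 0*(-5*(-2) + 3) = 0*(10 + 3) = 0*13 = 0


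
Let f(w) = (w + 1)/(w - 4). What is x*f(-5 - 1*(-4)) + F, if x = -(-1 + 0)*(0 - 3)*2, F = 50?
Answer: 50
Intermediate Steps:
f(w) = (1 + w)/(-4 + w)
x = -6 (x = -(-1)*(-3)*2 = -1*3*2 = -3*2 = -6)
x*f(-5 - 1*(-4)) + F = -6*(1 + (-5 - 1*(-4)))/(-4 + (-5 - 1*(-4))) + 50 = -6*(1 + (-5 + 4))/(-4 + (-5 + 4)) + 50 = -6*(1 - 1)/(-4 - 1) + 50 = -6*0/(-5) + 50 = -(-6)*0/5 + 50 = -6*0 + 50 = 0 + 50 = 50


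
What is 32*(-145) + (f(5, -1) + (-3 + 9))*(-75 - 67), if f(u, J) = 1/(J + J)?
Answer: -5421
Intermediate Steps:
f(u, J) = 1/(2*J)
32*(-145) + (f(5, -1) + (-3 + 9))*(-75 - 67) = 32*(-145) + ((½)/(-1) + (-3 + 9))*(-75 - 67) = -4640 + ((½)*(-1) + 6)*(-142) = -4640 + (-½ + 6)*(-142) = -4640 + (11/2)*(-142) = -4640 - 781 = -5421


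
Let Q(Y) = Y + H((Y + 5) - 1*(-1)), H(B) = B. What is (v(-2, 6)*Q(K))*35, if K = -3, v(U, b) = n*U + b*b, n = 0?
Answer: 0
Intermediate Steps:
v(U, b) = b² (v(U, b) = 0*U + b*b = 0 + b² = b²)
Q(Y) = 6 + 2*Y (Q(Y) = Y + ((Y + 5) - 1*(-1)) = Y + ((5 + Y) + 1) = Y + (6 + Y) = 6 + 2*Y)
(v(-2, 6)*Q(K))*35 = (6²*(6 + 2*(-3)))*35 = (36*(6 - 6))*35 = (36*0)*35 = 0*35 = 0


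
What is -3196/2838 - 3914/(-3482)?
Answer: -5135/2470479 ≈ -0.0020785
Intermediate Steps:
-3196/2838 - 3914/(-3482) = -3196*1/2838 - 3914*(-1/3482) = -1598/1419 + 1957/1741 = -5135/2470479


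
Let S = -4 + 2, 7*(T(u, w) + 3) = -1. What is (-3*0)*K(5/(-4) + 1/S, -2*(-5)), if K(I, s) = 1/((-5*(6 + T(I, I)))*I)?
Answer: 0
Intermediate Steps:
T(u, w) = -22/7 (T(u, w) = -3 + (⅐)*(-1) = -3 - ⅐ = -22/7)
S = -2
K(I, s) = -7/(100*I) (K(I, s) = 1/((-5*(6 - 22/7))*I) = 1/((-5*20/7)*I) = 1/(-100*I/7) = -7/(100*I))
(-3*0)*K(5/(-4) + 1/S, -2*(-5)) = (-3*0)*(-7/(100*(5/(-4) + 1/(-2)))) = 0*(-7/(100*(5*(-¼) + 1*(-½)))) = 0*(-7/(100*(-5/4 - ½))) = 0*(-7/(100*(-7/4))) = 0*(-7/100*(-4/7)) = 0*(1/25) = 0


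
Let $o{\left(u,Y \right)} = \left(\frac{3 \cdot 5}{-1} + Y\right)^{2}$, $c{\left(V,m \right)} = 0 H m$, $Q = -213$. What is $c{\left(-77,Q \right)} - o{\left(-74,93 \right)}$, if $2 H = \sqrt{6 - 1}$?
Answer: $-6084$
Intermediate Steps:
$H = \frac{\sqrt{5}}{2}$ ($H = \frac{\sqrt{6 - 1}}{2} = \frac{\sqrt{5}}{2} \approx 1.118$)
$c{\left(V,m \right)} = 0$ ($c{\left(V,m \right)} = 0 \frac{\sqrt{5}}{2} m = 0 m = 0$)
$o{\left(u,Y \right)} = \left(-15 + Y\right)^{2}$ ($o{\left(u,Y \right)} = \left(15 \left(-1\right) + Y\right)^{2} = \left(-15 + Y\right)^{2}$)
$c{\left(-77,Q \right)} - o{\left(-74,93 \right)} = 0 - \left(-15 + 93\right)^{2} = 0 - 78^{2} = 0 - 6084 = -6084$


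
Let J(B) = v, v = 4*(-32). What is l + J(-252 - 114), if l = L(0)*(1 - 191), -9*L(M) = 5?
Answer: -202/9 ≈ -22.444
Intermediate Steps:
L(M) = -5/9 (L(M) = -⅑*5 = -5/9)
v = -128
J(B) = -128
l = 950/9 (l = -5*(1 - 191)/9 = -5/9*(-190) = 950/9 ≈ 105.56)
l + J(-252 - 114) = 950/9 - 128 = -202/9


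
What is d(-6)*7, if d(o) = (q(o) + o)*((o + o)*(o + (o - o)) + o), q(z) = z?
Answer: -5544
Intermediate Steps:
d(o) = 2*o*(o + 2*o²) (d(o) = (o + o)*((o + o)*(o + (o - o)) + o) = (2*o)*((2*o)*(o + 0) + o) = (2*o)*((2*o)*o + o) = (2*o)*(2*o² + o) = (2*o)*(o + 2*o²) = 2*o*(o + 2*o²))
d(-6)*7 = ((-6)²*(2 + 4*(-6)))*7 = (36*(2 - 24))*7 = (36*(-22))*7 = -792*7 = -5544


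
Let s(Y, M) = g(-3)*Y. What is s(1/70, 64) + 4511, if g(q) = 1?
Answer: 315771/70 ≈ 4511.0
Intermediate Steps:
s(Y, M) = Y (s(Y, M) = 1*Y = Y)
s(1/70, 64) + 4511 = 1/70 + 4511 = 315771/70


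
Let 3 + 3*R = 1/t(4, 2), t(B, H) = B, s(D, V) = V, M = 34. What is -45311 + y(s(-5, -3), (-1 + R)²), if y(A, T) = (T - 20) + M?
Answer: -6522239/144 ≈ -45293.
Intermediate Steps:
R = -11/12 (R = -1 + (⅓)/4 = -1 + (⅓)*(¼) = -1 + 1/12 = -11/12 ≈ -0.91667)
y(A, T) = 14 + T (y(A, T) = (T - 20) + 34 = (-20 + T) + 34 = 14 + T)
-45311 + y(s(-5, -3), (-1 + R)²) = -45311 + (14 + (-1 - 11/12)²) = -45311 + (14 + (-23/12)²) = -45311 + (14 + 529/144) = -45311 + 2545/144 = -6522239/144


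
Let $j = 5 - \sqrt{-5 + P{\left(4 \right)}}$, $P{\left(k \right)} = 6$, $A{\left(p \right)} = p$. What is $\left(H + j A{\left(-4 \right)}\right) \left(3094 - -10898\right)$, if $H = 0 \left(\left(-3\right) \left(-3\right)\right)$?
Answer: $-223872$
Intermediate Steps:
$H = 0$ ($H = 0 \cdot 9 = 0$)
$j = 4$ ($j = 5 - \sqrt{-5 + 6} = 5 - \sqrt{1} = 5 - 1 = 4$)
$\left(H + j A{\left(-4 \right)}\right) \left(3094 - -10898\right) = \left(0 + 4 \left(-4\right)\right) \left(3094 - -10898\right) = \left(0 - 16\right) \left(3094 + 10898\right) = \left(-16\right) 13992 = -223872$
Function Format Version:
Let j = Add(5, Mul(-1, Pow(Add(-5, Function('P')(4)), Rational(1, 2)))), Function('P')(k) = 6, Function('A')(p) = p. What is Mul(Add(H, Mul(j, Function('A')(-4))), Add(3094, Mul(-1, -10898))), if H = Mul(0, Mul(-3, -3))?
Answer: -223872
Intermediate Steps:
H = 0 (H = Mul(0, 9) = 0)
j = 4 (j = Add(5, Mul(-1, Pow(Add(-5, 6), Rational(1, 2)))) = Add(5, Mul(-1, Pow(1, Rational(1, 2)))) = Add(5, Mul(-1, 1)) = Add(5, -1) = 4)
Mul(Add(H, Mul(j, Function('A')(-4))), Add(3094, Mul(-1, -10898))) = Mul(Add(0, Mul(4, -4)), Add(3094, Mul(-1, -10898))) = Mul(Add(0, -16), Add(3094, 10898)) = Mul(-16, 13992) = -223872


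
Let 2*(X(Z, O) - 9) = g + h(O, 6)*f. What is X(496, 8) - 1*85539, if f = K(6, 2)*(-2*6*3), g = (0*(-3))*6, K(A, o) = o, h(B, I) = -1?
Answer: -85494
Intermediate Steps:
g = 0 (g = 0*6 = 0)
f = -72 (f = 2*(-2*6*3) = 2*(-12*3) = 2*(-36) = -72)
X(Z, O) = 45 (X(Z, O) = 9 + (0 - 1*(-72))/2 = 9 + (0 + 72)/2 = 9 + (1/2)*72 = 9 + 36 = 45)
X(496, 8) - 1*85539 = 45 - 1*85539 = 45 - 85539 = -85494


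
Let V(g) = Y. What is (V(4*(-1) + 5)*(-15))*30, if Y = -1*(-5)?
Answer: -2250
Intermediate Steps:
Y = 5
V(g) = 5
(V(4*(-1) + 5)*(-15))*30 = (5*(-15))*30 = -75*30 = -2250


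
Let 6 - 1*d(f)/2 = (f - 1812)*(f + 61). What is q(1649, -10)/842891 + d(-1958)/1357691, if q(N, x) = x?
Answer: -12056193733798/1144385524681 ≈ -10.535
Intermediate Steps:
d(f) = 12 - 2*(-1812 + f)*(61 + f) (d(f) = 12 - 2*(f - 1812)*(f + 61) = 12 - 2*(-1812 + f)*(61 + f))
q(1649, -10)/842891 + d(-1958)/1357691 = -10/842891 + (221076 - 2*(-1958)² + 3502*(-1958))/1357691 = -10*1/842891 + (221076 - 2*3833764 - 6856916)*(1/1357691) = -10/842891 + (221076 - 7667528 - 6856916)*(1/1357691) = -10/842891 - 14303368*1/1357691 = -10/842891 - 14303368/1357691 = -12056193733798/1144385524681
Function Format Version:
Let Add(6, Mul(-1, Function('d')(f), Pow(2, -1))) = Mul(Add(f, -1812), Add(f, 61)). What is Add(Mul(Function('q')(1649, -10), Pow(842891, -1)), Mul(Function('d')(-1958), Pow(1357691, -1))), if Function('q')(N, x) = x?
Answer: Rational(-12056193733798, 1144385524681) ≈ -10.535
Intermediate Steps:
Function('d')(f) = Add(12, Mul(-2, Add(-1812, f), Add(61, f))) (Function('d')(f) = Add(12, Mul(-2, Mul(Add(f, -1812), Add(f, 61)))) = Add(12, Mul(-2, Mul(Add(-1812, f), Add(61, f)))) = Add(12, Mul(-2, Add(-1812, f), Add(61, f))))
Add(Mul(Function('q')(1649, -10), Pow(842891, -1)), Mul(Function('d')(-1958), Pow(1357691, -1))) = Add(Mul(-10, Pow(842891, -1)), Mul(Add(221076, Mul(-2, Pow(-1958, 2)), Mul(3502, -1958)), Pow(1357691, -1))) = Add(Mul(-10, Rational(1, 842891)), Mul(Add(221076, Mul(-2, 3833764), -6856916), Rational(1, 1357691))) = Add(Rational(-10, 842891), Mul(Add(221076, -7667528, -6856916), Rational(1, 1357691))) = Add(Rational(-10, 842891), Mul(-14303368, Rational(1, 1357691))) = Add(Rational(-10, 842891), Rational(-14303368, 1357691)) = Rational(-12056193733798, 1144385524681)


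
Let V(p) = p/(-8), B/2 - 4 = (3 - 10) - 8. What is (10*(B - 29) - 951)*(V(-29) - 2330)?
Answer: 27190671/8 ≈ 3.3988e+6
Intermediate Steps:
B = -22 (B = 8 + 2*((3 - 10) - 8) = 8 + 2*(-7 - 8) = 8 + 2*(-15) = 8 - 30 = -22)
V(p) = -p/8 (V(p) = p*(-⅛) = -p/8)
(10*(B - 29) - 951)*(V(-29) - 2330) = (10*(-22 - 29) - 951)*(-⅛*(-29) - 2330) = (10*(-51) - 951)*(29/8 - 2330) = (-510 - 951)*(-18611/8) = -1461*(-18611/8) = 27190671/8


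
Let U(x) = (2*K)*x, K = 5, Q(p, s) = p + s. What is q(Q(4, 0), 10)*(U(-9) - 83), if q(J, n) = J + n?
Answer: -2422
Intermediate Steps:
U(x) = 10*x (U(x) = (2*5)*x = 10*x)
q(Q(4, 0), 10)*(U(-9) - 83) = ((4 + 0) + 10)*(10*(-9) - 83) = (4 + 10)*(-90 - 83) = 14*(-173) = -2422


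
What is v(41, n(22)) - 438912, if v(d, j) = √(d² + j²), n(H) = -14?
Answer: -438912 + √1877 ≈ -4.3887e+5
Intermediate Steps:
v(41, n(22)) - 438912 = √(41² + (-14)²) - 438912 = √(1681 + 196) - 438912 = √1877 - 438912 = -438912 + √1877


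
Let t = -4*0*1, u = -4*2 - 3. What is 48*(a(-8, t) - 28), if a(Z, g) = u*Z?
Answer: 2880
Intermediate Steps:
u = -11 (u = -8 - 3 = -11)
t = 0 (t = 0*1 = 0)
a(Z, g) = -11*Z
48*(a(-8, t) - 28) = 48*(-11*(-8) - 28) = 48*(88 - 28) = 48*60 = 2880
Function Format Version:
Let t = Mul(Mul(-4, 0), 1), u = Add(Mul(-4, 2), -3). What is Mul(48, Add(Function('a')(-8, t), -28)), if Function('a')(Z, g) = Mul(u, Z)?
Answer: 2880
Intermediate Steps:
u = -11 (u = Add(-8, -3) = -11)
t = 0 (t = Mul(0, 1) = 0)
Function('a')(Z, g) = Mul(-11, Z)
Mul(48, Add(Function('a')(-8, t), -28)) = Mul(48, Add(Mul(-11, -8), -28)) = Mul(48, Add(88, -28)) = Mul(48, 60) = 2880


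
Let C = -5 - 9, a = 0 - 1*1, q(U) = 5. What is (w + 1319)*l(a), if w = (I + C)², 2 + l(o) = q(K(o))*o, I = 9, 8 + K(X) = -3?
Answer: -9408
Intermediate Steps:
K(X) = -11 (K(X) = -8 - 3 = -11)
a = -1 (a = 0 - 1 = -1)
C = -14
l(o) = -2 + 5*o
w = 25 (w = (9 - 14)² = (-5)² = 25)
(w + 1319)*l(a) = (25 + 1319)*(-2 + 5*(-1)) = 1344*(-2 - 5) = 1344*(-7) = -9408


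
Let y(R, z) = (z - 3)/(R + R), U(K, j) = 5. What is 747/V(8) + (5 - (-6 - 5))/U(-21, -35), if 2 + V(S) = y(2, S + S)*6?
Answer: 1606/35 ≈ 45.886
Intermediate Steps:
y(R, z) = (-3 + z)/(2*R) (y(R, z) = (-3 + z)/((2*R)) = (-3 + z)*(1/(2*R)) = (-3 + z)/(2*R))
V(S) = -13/2 + 3*S (V(S) = -2 + ((½)*(-3 + (S + S))/2)*6 = -2 + ((½)*(½)*(-3 + 2*S))*6 = -2 + (-¾ + S/2)*6 = -2 + (-9/2 + 3*S) = -13/2 + 3*S)
747/V(8) + (5 - (-6 - 5))/U(-21, -35) = 747/(-13/2 + 3*8) + (5 - (-6 - 5))/5 = 747/(-13/2 + 24) + (5 - 1*(-11))*(⅕) = 747/(35/2) + (5 + 11)*(⅕) = 747*(2/35) + 16*(⅕) = 1494/35 + 16/5 = 1606/35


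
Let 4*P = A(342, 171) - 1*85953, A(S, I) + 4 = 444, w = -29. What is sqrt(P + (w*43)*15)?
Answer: I*sqrt(160333)/2 ≈ 200.21*I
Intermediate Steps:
A(S, I) = 440 (A(S, I) = -4 + 444 = 440)
P = -85513/4 (P = (440 - 1*85953)/4 = (440 - 85953)/4 = (1/4)*(-85513) = -85513/4 ≈ -21378.)
sqrt(P + (w*43)*15) = sqrt(-85513/4 - 29*43*15) = sqrt(-85513/4 - 1247*15) = sqrt(-85513/4 - 18705) = sqrt(-160333/4) = I*sqrt(160333)/2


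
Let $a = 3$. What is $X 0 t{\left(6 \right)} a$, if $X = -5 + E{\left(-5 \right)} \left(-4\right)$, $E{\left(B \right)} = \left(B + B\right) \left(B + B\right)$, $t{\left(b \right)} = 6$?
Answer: $0$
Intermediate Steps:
$E{\left(B \right)} = 4 B^{2}$ ($E{\left(B \right)} = 2 B 2 B = 4 B^{2}$)
$X = -405$ ($X = -5 + 4 \left(-5\right)^{2} \left(-4\right) = -5 + 4 \cdot 25 \left(-4\right) = -5 + 100 \left(-4\right) = -5 - 400 = -405$)
$X 0 t{\left(6 \right)} a = - 405 \cdot 0 \cdot 6 \cdot 3 = - 405 \cdot 0 \cdot 3 = \left(-405\right) 0 = 0$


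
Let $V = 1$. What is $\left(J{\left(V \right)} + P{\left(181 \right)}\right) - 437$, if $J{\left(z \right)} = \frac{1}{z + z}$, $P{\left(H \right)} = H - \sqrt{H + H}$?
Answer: $- \frac{511}{2} - \sqrt{362} \approx -274.53$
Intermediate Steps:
$P{\left(H \right)} = H - \sqrt{2} \sqrt{H}$ ($P{\left(H \right)} = H - \sqrt{2 H} = H - \sqrt{2} \sqrt{H}$)
$J{\left(z \right)} = \frac{1}{2 z}$
$\left(J{\left(V \right)} + P{\left(181 \right)}\right) - 437 = \left(\frac{1}{2 \cdot 1} + \left(181 - \sqrt{2} \sqrt{181}\right)\right) - 437 = \left(\frac{1}{2} \cdot 1 + \left(181 - \sqrt{362}\right)\right) + \left(-16600 + 16163\right) = \left(\frac{1}{2} + \left(181 - \sqrt{362}\right)\right) - 437 = \left(\frac{363}{2} - \sqrt{362}\right) - 437 = - \frac{511}{2} - \sqrt{362}$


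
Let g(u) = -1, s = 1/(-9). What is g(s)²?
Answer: 1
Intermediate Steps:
s = -⅑ ≈ -0.11111
g(s)² = (-1)² = 1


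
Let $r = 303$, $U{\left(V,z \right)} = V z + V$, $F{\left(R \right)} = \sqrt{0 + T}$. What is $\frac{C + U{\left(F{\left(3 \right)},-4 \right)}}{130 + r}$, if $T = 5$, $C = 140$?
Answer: $\frac{140}{433} - \frac{3 \sqrt{5}}{433} \approx 0.30783$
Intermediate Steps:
$F{\left(R \right)} = \sqrt{5}$ ($F{\left(R \right)} = \sqrt{0 + 5} = \sqrt{5}$)
$U{\left(V,z \right)} = V + V z$
$\frac{C + U{\left(F{\left(3 \right)},-4 \right)}}{130 + r} = \frac{140 + \sqrt{5} \left(1 - 4\right)}{130 + 303} = \frac{140 + \sqrt{5} \left(-3\right)}{433} = \left(140 - 3 \sqrt{5}\right) \frac{1}{433} = \frac{140}{433} - \frac{3 \sqrt{5}}{433}$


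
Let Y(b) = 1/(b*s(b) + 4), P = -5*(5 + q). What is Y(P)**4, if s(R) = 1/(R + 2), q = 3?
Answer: 130321/84934656 ≈ 0.0015344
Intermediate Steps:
s(R) = 1/(2 + R)
P = -40 (P = -5*(5 + 3) = -5*8 = -40)
Y(b) = 1/(4 + b/(2 + b)) (Y(b) = 1/(b/(2 + b) + 4) = 1/(4 + b/(2 + b)))
Y(P)**4 = ((2 - 40)/(8 + 5*(-40)))**4 = (-38/(8 - 200))**4 = (-38/(-192))**4 = (-1/192*(-38))**4 = (19/96)**4 = 130321/84934656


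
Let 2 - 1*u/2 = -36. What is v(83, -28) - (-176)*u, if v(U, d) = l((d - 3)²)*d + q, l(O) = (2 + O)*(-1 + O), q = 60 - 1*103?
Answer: -25872107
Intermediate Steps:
u = 76 (u = 4 - 2*(-36) = 4 + 72 = 76)
q = -43 (q = 60 - 103 = -43)
l(O) = (-1 + O)*(2 + O)
v(U, d) = -43 + d*(-2 + (-3 + d)² + (-3 + d)⁴) (v(U, d) = (-2 + (d - 3)² + ((d - 3)²)²)*d - 43 = (-2 + (-3 + d)² + ((-3 + d)²)²)*d - 43 = (-2 + (-3 + d)² + (-3 + d)⁴)*d - 43 = d*(-2 + (-3 + d)² + (-3 + d)⁴) - 43 = -43 + d*(-2 + (-3 + d)² + (-3 + d)⁴))
v(83, -28) - (-176)*u = (-43 - 28*(-2 + (-3 - 28)² + (-3 - 28)⁴)) - (-176)*76 = (-43 - 28*(-2 + (-31)² + (-31)⁴)) - 1*(-13376) = (-43 - 28*(-2 + 961 + 923521)) + 13376 = (-43 - 28*924480) + 13376 = (-43 - 25885440) + 13376 = -25885483 + 13376 = -25872107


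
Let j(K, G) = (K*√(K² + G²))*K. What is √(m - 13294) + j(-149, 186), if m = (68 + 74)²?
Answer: √6870 + 22201*√56797 ≈ 5.2911e+6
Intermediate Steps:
m = 20164 (m = 142² = 20164)
j(K, G) = K²*√(G² + K²) (j(K, G) = (K*√(G² + K²))*K = K²*√(G² + K²))
√(m - 13294) + j(-149, 186) = √(20164 - 13294) + (-149)²*√(186² + (-149)²) = √6870 + 22201*√(34596 + 22201) = √6870 + 22201*√56797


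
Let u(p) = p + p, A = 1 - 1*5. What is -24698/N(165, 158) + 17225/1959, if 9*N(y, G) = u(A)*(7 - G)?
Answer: -207321319/1183236 ≈ -175.22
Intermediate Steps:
A = -4 (A = 1 - 5 = -4)
u(p) = 2*p
N(y, G) = -56/9 + 8*G/9 (N(y, G) = ((2*(-4))*(7 - G))/9 = (-8*(7 - G))/9 = (-56 + 8*G)/9 = -56/9 + 8*G/9)
-24698/N(165, 158) + 17225/1959 = -24698/(-56/9 + (8/9)*158) + 17225/1959 = -24698/(-56/9 + 1264/9) + 17225*(1/1959) = -24698/1208/9 + 17225/1959 = -24698*9/1208 + 17225/1959 = -111141/604 + 17225/1959 = -207321319/1183236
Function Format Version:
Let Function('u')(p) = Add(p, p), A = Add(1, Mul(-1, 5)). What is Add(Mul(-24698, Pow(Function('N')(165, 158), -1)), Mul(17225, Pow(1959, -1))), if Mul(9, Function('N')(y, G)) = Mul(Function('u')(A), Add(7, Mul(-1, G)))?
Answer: Rational(-207321319, 1183236) ≈ -175.22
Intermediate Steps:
A = -4 (A = Add(1, -5) = -4)
Function('u')(p) = Mul(2, p)
Function('N')(y, G) = Add(Rational(-56, 9), Mul(Rational(8, 9), G)) (Function('N')(y, G) = Mul(Rational(1, 9), Mul(Mul(2, -4), Add(7, Mul(-1, G)))) = Mul(Rational(1, 9), Mul(-8, Add(7, Mul(-1, G)))) = Mul(Rational(1, 9), Add(-56, Mul(8, G))) = Add(Rational(-56, 9), Mul(Rational(8, 9), G)))
Add(Mul(-24698, Pow(Function('N')(165, 158), -1)), Mul(17225, Pow(1959, -1))) = Add(Mul(-24698, Pow(Add(Rational(-56, 9), Mul(Rational(8, 9), 158)), -1)), Mul(17225, Pow(1959, -1))) = Add(Mul(-24698, Pow(Add(Rational(-56, 9), Rational(1264, 9)), -1)), Mul(17225, Rational(1, 1959))) = Add(Mul(-24698, Pow(Rational(1208, 9), -1)), Rational(17225, 1959)) = Add(Mul(-24698, Rational(9, 1208)), Rational(17225, 1959)) = Add(Rational(-111141, 604), Rational(17225, 1959)) = Rational(-207321319, 1183236)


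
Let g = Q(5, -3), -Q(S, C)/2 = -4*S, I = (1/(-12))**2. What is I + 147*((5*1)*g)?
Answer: 4233601/144 ≈ 29400.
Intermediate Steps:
I = 1/144 (I = (-1/12)**2 = 1/144 ≈ 0.0069444)
Q(S, C) = 8*S (Q(S, C) = -(-8)*S = 8*S)
g = 40 (g = 8*5 = 40)
I + 147*((5*1)*g) = 1/144 + 147*((5*1)*40) = 1/144 + 147*(5*40) = 1/144 + 147*200 = 1/144 + 29400 = 4233601/144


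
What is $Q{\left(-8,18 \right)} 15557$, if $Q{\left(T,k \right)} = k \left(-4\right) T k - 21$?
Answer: $160968279$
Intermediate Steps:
$Q{\left(T,k \right)} = -21 - 4 T k^{2}$ ($Q{\left(T,k \right)} = - 4 k T k - 21 = - 4 T k k - 21 = - 4 T k^{2} - 21 = -21 - 4 T k^{2}$)
$Q{\left(-8,18 \right)} 15557 = \left(-21 - - 32 \cdot 18^{2}\right) 15557 = \left(-21 - \left(-32\right) 324\right) 15557 = \left(-21 + 10368\right) 15557 = 10347 \cdot 15557 = 160968279$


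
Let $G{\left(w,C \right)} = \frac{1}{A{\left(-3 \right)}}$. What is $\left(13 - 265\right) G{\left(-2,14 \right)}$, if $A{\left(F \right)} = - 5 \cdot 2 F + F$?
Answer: $- \frac{28}{3} \approx -9.3333$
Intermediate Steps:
$A{\left(F \right)} = - 9 F$ ($A{\left(F \right)} = - 10 F + F = - 9 F$)
$G{\left(w,C \right)} = \frac{1}{27}$ ($G{\left(w,C \right)} = \frac{1}{\left(-9\right) \left(-3\right)} = \frac{1}{27}$)
$\left(13 - 265\right) G{\left(-2,14 \right)} = \left(13 - 265\right) \frac{1}{27} = \left(-252\right) \frac{1}{27} = - \frac{28}{3}$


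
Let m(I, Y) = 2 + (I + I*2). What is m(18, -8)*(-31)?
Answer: -1736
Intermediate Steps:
m(I, Y) = 2 + 3*I (m(I, Y) = 2 + (I + 2*I) = 2 + 3*I)
m(18, -8)*(-31) = (2 + 3*18)*(-31) = (2 + 54)*(-31) = 56*(-31) = -1736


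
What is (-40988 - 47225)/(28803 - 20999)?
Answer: -88213/7804 ≈ -11.304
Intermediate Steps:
(-40988 - 47225)/(28803 - 20999) = -88213/7804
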